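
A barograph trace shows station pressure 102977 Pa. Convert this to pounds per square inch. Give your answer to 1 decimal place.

14.9 psi

1 Pa = 0.000145038 psi, so 102977 × 0.000145038 = 14.9 psi.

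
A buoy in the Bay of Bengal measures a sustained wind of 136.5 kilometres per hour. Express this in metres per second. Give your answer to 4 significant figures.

37.92 m/s

1 km/h = 0.277778 m/s, so 136.5 × 0.277778 = 37.92 m/s.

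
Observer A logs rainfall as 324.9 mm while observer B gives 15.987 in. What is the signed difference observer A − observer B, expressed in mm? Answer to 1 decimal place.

-81.2 mm

observer B: 15.987 in = 406.070 mm.
Difference: 324.900 − 406.070 = -81.2 mm.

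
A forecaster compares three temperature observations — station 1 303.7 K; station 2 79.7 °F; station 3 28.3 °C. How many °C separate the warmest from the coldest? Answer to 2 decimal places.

station 1: 303.7 K = 30.550 °C.
station 2: 79.7 °F = 26.500 °C.
Spread: 30.550 − 26.500 = 4.050 °C.

4.05 °C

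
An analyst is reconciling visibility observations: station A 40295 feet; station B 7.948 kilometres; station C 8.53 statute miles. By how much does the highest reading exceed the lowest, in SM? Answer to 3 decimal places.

station A: 40295 ft = 7.63163 SM.
station B: 7.948 km = 4.93866 SM.
Spread: 8.53000 − 4.93866 = 3.591 SM.

3.591 SM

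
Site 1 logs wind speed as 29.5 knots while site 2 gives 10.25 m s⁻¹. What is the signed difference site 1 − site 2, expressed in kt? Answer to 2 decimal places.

site 2: 10.25 m/s = 19.9244 kt.
Difference: 29.5000 − 19.9244 = 9.58 kt.

9.58 kt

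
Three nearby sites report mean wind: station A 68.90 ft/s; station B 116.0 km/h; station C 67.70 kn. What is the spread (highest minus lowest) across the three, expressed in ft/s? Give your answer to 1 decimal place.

45.4 ft/s

station B: 116.0 km/h = 105.716 ft/s.
station C: 67.70 kt = 114.265 ft/s.
Spread: 114.265 − 68.900 = 45.4 ft/s.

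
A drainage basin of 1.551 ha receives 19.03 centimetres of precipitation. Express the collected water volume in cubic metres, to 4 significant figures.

Depth: 19.03 cm × 10 = 190.3 mm.
Area: 1.551 ha = 15510 m².
1 mm over 1 m² is 1 L, so volume = 190.3 × 15510 = 2951553 L = 2952 m³.

2952 cubic metres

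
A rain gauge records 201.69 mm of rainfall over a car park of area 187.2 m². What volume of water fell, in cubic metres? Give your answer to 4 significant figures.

1 mm over 1 m² is 1 L, so volume = 201.69 × 187.2 = 37756.368 L = 37.76 m³.

37.76 cubic metres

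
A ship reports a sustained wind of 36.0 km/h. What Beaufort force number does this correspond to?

Beaufort force 5

36.0 km/h = 10.0 m/s, which is Beaufort 5 (fresh breeze, 8.0–10.7 m/s).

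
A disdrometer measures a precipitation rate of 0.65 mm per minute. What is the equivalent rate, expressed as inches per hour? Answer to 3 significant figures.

0.65 mm/minute × 0.0393701 in/mm × 60 minute/hour = 1.54 in/hour.

1.54 in/hour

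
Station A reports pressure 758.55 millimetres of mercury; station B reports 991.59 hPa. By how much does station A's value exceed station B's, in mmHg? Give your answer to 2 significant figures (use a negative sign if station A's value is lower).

15 mmHg

station B: 991.59 hPa = 743.75 mmHg.
Difference: 758.55 − 743.75 = 15 mmHg.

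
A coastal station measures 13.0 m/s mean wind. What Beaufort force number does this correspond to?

13.0 m/s lies in the Beaufort 6 band (strong breeze, 10.8–13.8 m/s).

Beaufort force 6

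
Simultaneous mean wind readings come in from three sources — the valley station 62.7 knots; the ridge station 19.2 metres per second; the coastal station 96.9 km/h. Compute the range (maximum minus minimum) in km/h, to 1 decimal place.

47.0 km/h

the valley station: 62.7 kt = 116.120 km/h.
the ridge station: 19.2 m/s = 69.120 km/h.
Spread: 116.120 − 69.120 = 47.0 km/h.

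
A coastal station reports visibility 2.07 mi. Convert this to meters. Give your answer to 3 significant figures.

1 SM = 1609.34 m, so 2.07 × 1609.34 = 3330 m.

3330 m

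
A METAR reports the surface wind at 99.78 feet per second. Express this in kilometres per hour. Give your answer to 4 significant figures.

1 ft/s = 1.09728 km/h, so 99.78 × 1.09728 = 109.5 km/h.

109.5 km/h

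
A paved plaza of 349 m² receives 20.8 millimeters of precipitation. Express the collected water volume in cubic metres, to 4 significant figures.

1 mm over 1 m² is 1 L, so volume = 20.8 × 349 = 7259.2 L = 7.259 m³.

7.259 cubic metres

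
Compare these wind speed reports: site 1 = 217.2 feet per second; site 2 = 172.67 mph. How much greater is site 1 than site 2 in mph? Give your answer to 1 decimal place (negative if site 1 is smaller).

-24.6 mph

site 1: 217.2 ft/s = 148.091 mph.
Difference: 148.091 − 172.670 = -24.6 mph.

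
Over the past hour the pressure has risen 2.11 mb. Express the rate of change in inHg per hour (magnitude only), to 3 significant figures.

0.0623 inHg per hour

2.11 mb / 1 h × 0.02953 inHg/mb = 0.0623 inHg/h.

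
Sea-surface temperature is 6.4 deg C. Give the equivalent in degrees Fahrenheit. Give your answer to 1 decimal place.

°F = °C × 9/5 + 32 = 6.4 × 1.8 + 32 = 43.5 °F.

43.5 °F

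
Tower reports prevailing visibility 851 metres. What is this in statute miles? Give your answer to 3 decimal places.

1 m = 0.000621371 SM, so 851 × 0.000621371 = 0.529 SM.

0.529 SM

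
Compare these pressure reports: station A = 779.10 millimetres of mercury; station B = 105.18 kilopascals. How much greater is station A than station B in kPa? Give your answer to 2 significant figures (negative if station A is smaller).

station A: 779.10 mmHg = 103.871 kPa.
Difference: 103.871 − 105.180 = -1.3 kPa.

-1.3 kPa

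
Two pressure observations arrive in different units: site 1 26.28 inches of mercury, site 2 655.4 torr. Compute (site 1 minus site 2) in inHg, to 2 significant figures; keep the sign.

site 2: 655.4 mmHg = 25.8031 inHg.
Difference: 26.2800 − 25.8031 = 0.48 inHg.

0.48 inHg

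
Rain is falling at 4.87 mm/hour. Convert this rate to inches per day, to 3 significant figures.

4.87 mm/hour × 0.0393701 in/mm × 24 hour/day = 4.60 in/day.

4.60 in/day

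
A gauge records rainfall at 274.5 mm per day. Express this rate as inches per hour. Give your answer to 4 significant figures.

0.4503 in/hour

274.5 mm/day × 0.0393701 in/mm × 0.0416667 day/hour = 0.4503 in/hour.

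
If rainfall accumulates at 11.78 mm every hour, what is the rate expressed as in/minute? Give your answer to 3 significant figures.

11.78 mm/hour × 0.0393701 in/mm × 0.0166667 hour/minute = 0.00773 in/minute.

0.00773 in/minute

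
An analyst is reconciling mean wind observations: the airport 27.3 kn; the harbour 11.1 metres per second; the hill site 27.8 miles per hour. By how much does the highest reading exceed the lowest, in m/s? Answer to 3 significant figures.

the airport: 27.3 kt = 14.0443 m/s.
the hill site: 27.8 mph = 12.4277 m/s.
Spread: 14.0443 − 11.1000 = 2.94 m/s.

2.94 m/s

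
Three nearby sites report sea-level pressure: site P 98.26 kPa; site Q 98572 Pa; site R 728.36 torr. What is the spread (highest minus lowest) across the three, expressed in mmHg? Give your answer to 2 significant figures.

11 mmHg

site P: 98.26 kPa = 737.01 mmHg.
site Q: 98572 Pa = 739.35 mmHg.
Spread: 739.35 − 728.36 = 11 mmHg.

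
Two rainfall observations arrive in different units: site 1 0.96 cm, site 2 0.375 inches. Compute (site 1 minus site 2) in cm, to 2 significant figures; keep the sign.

site 2: 0.375 in = 0.952500 cm.
Difference: 0.960000 − 0.952500 = 0.0075 cm.

0.0075 cm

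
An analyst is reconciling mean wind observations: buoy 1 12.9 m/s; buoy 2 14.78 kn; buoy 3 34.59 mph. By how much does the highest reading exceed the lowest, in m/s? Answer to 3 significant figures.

buoy 2: 14.78 kt = 7.6035 m/s.
buoy 3: 34.59 mph = 15.4631 m/s.
Spread: 15.4631 − 7.6035 = 7.86 m/s.

7.86 m/s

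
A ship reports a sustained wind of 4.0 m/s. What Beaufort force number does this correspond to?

Beaufort force 3

4.0 m/s lies in the Beaufort 3 band (gentle breeze, 3.4–5.4 m/s).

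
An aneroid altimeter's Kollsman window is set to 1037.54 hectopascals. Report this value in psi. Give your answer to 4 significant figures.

15.05 psi

1 hPa = 0.0145038 psi, so 1037.54 × 0.0145038 = 15.05 psi.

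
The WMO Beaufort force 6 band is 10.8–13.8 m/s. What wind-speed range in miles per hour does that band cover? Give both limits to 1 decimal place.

24.2 to 30.9 mph

10.8–13.8 m/s × 2.237 = 24.2–30.9 mph.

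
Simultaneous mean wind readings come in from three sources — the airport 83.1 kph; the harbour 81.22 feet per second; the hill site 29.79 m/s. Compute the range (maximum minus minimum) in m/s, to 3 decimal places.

6.707 m/s

the airport: 83.1 km/h = 23.08333 m/s.
the harbour: 81.22 ft/s = 24.75586 m/s.
Spread: 29.79000 − 23.08333 = 6.707 m/s.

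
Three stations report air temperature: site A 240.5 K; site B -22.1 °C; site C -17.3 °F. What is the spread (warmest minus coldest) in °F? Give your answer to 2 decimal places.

18.99 °F

site A: 240.5 K = -32.650 °C.
site C: -17.3 °F = -27.389 °C.
Spread: (-22.100) − (-32.650) = 10.550 °C = 18.99 °F.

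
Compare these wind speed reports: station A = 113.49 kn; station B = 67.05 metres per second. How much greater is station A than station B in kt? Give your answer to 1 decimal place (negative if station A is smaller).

station B: 67.05 m/s = 130.335 kt.
Difference: 113.490 − 130.335 = -16.8 kt.

-16.8 kt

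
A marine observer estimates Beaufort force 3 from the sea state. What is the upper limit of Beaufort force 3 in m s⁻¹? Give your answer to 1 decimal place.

Beaufort 3 (gentle breeze) spans 3.4–5.4 m/s.

5.4 m/s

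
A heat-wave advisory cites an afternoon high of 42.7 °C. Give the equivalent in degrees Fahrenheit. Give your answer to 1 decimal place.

°F = °C × 9/5 + 32 = 42.7 × 1.8 + 32 = 108.9 °F.

108.9 °F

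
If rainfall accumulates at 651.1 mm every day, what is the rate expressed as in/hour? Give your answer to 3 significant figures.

1.07 in/hour

651.1 mm/day × 0.0393701 in/mm × 0.0416667 day/hour = 1.07 in/hour.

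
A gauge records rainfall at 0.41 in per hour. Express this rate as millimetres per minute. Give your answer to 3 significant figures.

0.41 in/hour × 25.4 mm/in × 0.0166667 hour/minute = 0.174 mm/minute.

0.174 mm/minute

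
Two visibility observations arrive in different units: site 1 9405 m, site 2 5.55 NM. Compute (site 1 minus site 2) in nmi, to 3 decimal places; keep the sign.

site 1: 9405 m = 5.07829 nmi.
Difference: 5.07829 − 5.55000 = -0.472 nmi.

-0.472 nmi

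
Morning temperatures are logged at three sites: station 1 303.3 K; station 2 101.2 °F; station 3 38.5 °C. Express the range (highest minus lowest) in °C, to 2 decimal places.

station 1: 303.3 K = 30.150 °C.
station 2: 101.2 °F = 38.444 °C.
Spread: 38.500 − 30.150 = 8.350 °C.

8.35 °C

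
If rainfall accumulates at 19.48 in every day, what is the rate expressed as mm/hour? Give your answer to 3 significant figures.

19.48 in/day × 25.4 mm/in × 0.0416667 day/hour = 20.6 mm/hour.

20.6 mm/hour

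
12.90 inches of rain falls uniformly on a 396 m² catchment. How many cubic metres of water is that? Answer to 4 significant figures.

Depth: 12.90 in × 25.4 = 327.66 mm.
1 mm over 1 m² is 1 L, so volume = 327.66 × 396 = 129753.36 L = 129.8 m³.

129.8 cubic metres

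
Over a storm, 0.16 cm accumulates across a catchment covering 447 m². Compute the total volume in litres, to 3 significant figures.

715 litres

Depth: 0.16 cm × 10 = 1.6 mm.
1 mm over 1 m² is 1 L, so volume = 1.6 × 447 = 715.2 L ≈ 715 L.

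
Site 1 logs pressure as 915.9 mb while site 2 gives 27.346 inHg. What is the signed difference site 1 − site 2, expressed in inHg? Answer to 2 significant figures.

site 1: 915.9 mb = 27.0465 inHg.
Difference: 27.0465 − 27.3460 = -0.30 inHg.

-0.30 inHg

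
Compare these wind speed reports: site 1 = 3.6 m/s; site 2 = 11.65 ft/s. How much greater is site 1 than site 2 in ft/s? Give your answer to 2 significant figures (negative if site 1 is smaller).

site 1: 3.6 m/s = 11.8110 ft/s.
Difference: 11.8110 − 11.6500 = 0.16 ft/s.

0.16 ft/s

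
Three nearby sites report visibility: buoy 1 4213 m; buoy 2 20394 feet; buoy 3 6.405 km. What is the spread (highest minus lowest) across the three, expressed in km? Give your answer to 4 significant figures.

buoy 1: 4213 m = 4.21300 km.
buoy 2: 20394 ft = 6.21609 km.
Spread: 6.40500 − 4.21300 = 2.192 km.

2.192 km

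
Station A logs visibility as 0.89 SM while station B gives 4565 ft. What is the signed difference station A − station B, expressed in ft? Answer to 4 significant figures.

station A: 0.89 SM = 4699.200 ft.
Difference: 4699.200 − 4565.000 = 134.2 ft.

134.2 ft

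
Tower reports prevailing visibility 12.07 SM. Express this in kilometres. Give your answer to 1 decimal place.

1 SM = 1.60934 km, so 12.07 × 1.60934 = 19.4 km.

19.4 km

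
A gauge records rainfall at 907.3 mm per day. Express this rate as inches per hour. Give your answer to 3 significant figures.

1.49 in/hour

907.3 mm/day × 0.0393701 in/mm × 0.0416667 day/hour = 1.49 in/hour.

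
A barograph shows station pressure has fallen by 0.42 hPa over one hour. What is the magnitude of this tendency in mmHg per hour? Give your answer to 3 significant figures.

0.42 hPa / 1 h × 0.750062 mmHg/hPa = 0.315 mmHg/h.

0.315 mmHg per hour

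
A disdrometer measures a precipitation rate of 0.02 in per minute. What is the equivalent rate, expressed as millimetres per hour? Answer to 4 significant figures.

0.02 in/minute × 25.4 mm/in × 60 minute/hour = 30.48 mm/hour.

30.48 mm/hour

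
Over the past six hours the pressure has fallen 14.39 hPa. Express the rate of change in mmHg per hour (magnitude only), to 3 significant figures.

14.39 hPa / 6 h × 0.750062 mmHg/hPa = 1.80 mmHg/h.

1.80 mmHg per hour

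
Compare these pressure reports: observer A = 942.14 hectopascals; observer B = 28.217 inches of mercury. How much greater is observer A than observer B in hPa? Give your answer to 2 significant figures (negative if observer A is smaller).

-13 hPa

observer B: 28.217 inHg = 955.54 hPa.
Difference: 942.14 − 955.54 = -13 hPa.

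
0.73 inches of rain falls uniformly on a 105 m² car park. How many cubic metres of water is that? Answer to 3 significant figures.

1.95 cubic metres

Depth: 0.73 in × 25.4 = 18.542 mm.
1 mm over 1 m² is 1 L, so volume = 18.542 × 105 = 1946.91 L = 1.95 m³.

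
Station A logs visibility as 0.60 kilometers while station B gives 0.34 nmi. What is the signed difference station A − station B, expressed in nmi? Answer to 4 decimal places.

-0.0160 nmi

station A: 0.60 km = 0.323974 nmi.
Difference: 0.323974 − 0.340000 = -0.0160 nmi.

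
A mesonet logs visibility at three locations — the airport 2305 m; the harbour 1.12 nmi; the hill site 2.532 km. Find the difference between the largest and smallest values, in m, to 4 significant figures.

457.8 m

the harbour: 1.12 nmi = 2074.240 m.
the hill site: 2.532 km = 2532.000 m.
Spread: 2532.000 − 2074.240 = 457.8 m.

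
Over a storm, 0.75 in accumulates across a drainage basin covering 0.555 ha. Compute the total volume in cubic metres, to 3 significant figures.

Depth: 0.75 in × 25.4 = 19.05 mm.
Area: 0.555 ha = 5550 m².
1 mm over 1 m² is 1 L, so volume = 19.05 × 5550 = 105727.5 L = 106 m³.

106 cubic metres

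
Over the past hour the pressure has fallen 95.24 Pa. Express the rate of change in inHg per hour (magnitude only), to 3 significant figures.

0.0281 inHg per hour

95.24 Pa / 1 h × 0.0002953 inHg/Pa = 0.0281 inHg/h.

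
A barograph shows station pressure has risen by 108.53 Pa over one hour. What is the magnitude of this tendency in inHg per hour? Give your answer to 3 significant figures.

0.0320 inHg per hour

108.53 Pa / 1 h × 0.0002953 inHg/Pa = 0.0320 inHg/h.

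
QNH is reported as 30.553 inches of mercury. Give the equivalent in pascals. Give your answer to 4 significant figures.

1 inHg = 3386.39 Pa, so 30.553 × 3386.39 = 103500 Pa.

103500 Pa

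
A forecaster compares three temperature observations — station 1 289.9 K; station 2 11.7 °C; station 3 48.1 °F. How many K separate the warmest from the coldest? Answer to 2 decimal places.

7.81 K

station 1: 289.9 K = 16.750 °C.
station 3: 48.1 °F = 8.944 °C.
Spread: 16.750 − 8.944 = 7.806 °C.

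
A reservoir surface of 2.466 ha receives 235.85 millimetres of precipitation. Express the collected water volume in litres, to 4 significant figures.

5816000 litres

Area: 2.466 ha = 24660 m².
1 mm over 1 m² is 1 L, so volume = 235.85 × 24660 = 5816061 L ≈ 5816000 L.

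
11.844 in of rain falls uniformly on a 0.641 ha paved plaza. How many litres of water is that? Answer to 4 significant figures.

1928000 litres

Depth: 11.844 in × 25.4 = 300.8376 mm.
Area: 0.641 ha = 6410 m².
1 mm over 1 m² is 1 L, so volume = 300.8376 × 6410 = 1928369 L ≈ 1928000 L.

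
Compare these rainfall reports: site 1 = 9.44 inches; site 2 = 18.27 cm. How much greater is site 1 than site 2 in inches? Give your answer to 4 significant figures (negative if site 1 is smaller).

site 2: 18.27 cm = 7.19291 in.
Difference: 9.44000 − 7.19291 = 2.247 in.

2.247 in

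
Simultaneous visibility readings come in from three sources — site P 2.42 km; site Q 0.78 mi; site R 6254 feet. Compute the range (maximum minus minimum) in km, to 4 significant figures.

1.165 km

site Q: 0.78 SM = 1.25529 km.
site R: 6254 ft = 1.90622 km.
Spread: 2.42000 − 1.25529 = 1.165 km.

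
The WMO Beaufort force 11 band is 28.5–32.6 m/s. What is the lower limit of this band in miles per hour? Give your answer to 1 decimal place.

63.8 mph

28.5–32.6 m/s × 2.237 = 63.8–72.9 mph.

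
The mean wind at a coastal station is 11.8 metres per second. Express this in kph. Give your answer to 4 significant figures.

1 m/s = 3.6 km/h, so 11.8 × 3.6 = 42.48 km/h.

42.48 km/h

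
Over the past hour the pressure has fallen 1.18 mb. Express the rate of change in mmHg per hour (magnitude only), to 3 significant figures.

0.885 mmHg per hour

1.18 mb / 1 h × 0.750062 mmHg/mb = 0.885 mmHg/h.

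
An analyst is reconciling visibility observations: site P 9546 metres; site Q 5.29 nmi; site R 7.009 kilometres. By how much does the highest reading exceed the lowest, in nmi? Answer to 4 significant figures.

site P: 9546 m = 5.15443 nmi.
site R: 7.009 km = 3.78456 nmi.
Spread: 5.29000 − 3.78456 = 1.505 nmi.

1.505 nmi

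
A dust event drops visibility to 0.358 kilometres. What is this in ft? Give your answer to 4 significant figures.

1 km = 3280.84 ft, so 0.358 × 3280.84 = 1175 ft.

1175 ft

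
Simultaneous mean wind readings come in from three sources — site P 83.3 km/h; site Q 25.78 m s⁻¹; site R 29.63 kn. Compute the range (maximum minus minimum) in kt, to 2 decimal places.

site P: 83.3 km/h = 44.9784 kt.
site Q: 25.78 m/s = 50.1123 kt.
Spread: 50.1123 − 29.6300 = 20.48 kt.

20.48 kt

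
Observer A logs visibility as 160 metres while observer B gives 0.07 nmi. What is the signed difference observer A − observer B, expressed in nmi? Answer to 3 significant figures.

observer A: 160 m = 0.086393 nmi.
Difference: 0.086393 − 0.070000 = 0.0164 nmi.

0.0164 nmi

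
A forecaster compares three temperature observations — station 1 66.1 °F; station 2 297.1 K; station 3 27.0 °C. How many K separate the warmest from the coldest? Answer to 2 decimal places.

station 1: 66.1 °F = 18.944 °C.
station 2: 297.1 K = 23.950 °C.
Spread: 27.000 − 18.944 = 8.056 °C.

8.06 K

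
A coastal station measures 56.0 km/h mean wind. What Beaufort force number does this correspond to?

Beaufort force 7

56.0 km/h = 15.6 m/s, which is Beaufort 7 (near gale, 13.9–17.1 m/s).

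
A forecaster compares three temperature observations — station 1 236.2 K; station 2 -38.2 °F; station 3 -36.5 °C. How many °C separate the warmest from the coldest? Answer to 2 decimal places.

station 1: 236.2 K = -36.950 °C.
station 2: -38.2 °F = -39.000 °C.
Spread: (-36.500) − (-39.000) = 2.500 °C.

2.50 °C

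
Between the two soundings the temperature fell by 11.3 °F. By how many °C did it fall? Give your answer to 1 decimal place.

For a temperature change the 32° offset cancels: Δ°C = 11.3 × 0.5556 = 6.3 °C.

6.3 °C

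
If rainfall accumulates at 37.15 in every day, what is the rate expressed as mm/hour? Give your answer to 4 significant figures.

39.32 mm/hour

37.15 in/day × 25.4 mm/in × 0.0416667 day/hour = 39.32 mm/hour.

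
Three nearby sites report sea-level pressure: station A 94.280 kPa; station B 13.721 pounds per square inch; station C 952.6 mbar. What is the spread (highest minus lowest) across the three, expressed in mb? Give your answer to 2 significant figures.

station A: 94.280 kPa = 942.800 mb.
station B: 13.721 psi = 946.030 mb.
Spread: 952.600 − 942.800 = 9.8 mb.

9.8 mb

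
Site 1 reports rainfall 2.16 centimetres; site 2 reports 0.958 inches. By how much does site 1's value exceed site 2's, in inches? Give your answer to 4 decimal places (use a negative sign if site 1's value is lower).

site 1: 2.16 cm = 0.850394 in.
Difference: 0.850394 − 0.958000 = -0.1076 in.

-0.1076 in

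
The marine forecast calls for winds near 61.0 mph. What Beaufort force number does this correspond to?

Beaufort force 10

61.0 mph = 27.3 m/s, which is Beaufort 10 (storm, 24.5–28.4 m/s).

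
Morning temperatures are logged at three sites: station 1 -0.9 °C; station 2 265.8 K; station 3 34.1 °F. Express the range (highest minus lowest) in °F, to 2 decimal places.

15.33 °F

station 2: 265.8 K = -7.350 °C.
station 3: 34.1 °F = 1.167 °C.
Spread: 1.167 − (-7.350) = 8.517 °C = 15.33 °F.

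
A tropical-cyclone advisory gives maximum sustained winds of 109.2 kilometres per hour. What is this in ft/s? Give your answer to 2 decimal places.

99.52 ft/s

1 km/h = 0.911344 ft/s, so 109.2 × 0.911344 = 99.52 ft/s.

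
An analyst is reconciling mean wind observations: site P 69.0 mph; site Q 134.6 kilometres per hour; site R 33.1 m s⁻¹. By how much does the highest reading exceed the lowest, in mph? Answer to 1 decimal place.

site Q: 134.6 km/h = 83.637 mph.
site R: 33.1 m/s = 74.043 mph.
Spread: 83.637 − 69.000 = 14.6 mph.

14.6 mph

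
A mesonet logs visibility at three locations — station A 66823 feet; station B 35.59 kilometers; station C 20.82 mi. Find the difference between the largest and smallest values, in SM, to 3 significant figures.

station A: 66823 ft = 12.6559 SM.
station B: 35.59 km = 22.1146 SM.
Spread: 22.1146 − 12.6559 = 9.46 SM.

9.46 SM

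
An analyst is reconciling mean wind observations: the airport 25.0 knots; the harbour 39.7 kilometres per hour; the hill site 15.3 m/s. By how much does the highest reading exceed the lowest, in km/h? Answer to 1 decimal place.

the airport: 25.0 kt = 46.300 km/h.
the hill site: 15.3 m/s = 55.080 km/h.
Spread: 55.080 − 39.700 = 15.4 km/h.

15.4 km/h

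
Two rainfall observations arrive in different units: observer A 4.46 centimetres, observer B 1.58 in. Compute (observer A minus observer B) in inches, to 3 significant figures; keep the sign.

observer A: 4.46 cm = 1.75591 in.
Difference: 1.75591 − 1.58000 = 0.176 in.

0.176 in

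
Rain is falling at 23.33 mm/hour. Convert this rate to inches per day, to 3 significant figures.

22.0 in/day

23.33 mm/hour × 0.0393701 in/mm × 24 hour/day = 22.0 in/day.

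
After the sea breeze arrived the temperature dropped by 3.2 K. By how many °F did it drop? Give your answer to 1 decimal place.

5.8 °F

A change of 1 °C equals a change of 1.8 °F: Δ°F = 3.2 × 1.8 = 5.8 °F.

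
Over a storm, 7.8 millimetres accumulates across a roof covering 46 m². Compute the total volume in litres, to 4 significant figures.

1 mm over 1 m² is 1 L, so volume = 7.8 × 46 = 358.8 L.

358.8 litres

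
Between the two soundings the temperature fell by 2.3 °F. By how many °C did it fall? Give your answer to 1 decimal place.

Converting a difference, only the 9/5 scale factor applies: Δ°C = 2.3 × 0.5556 = 1.3 °C.

1.3 °C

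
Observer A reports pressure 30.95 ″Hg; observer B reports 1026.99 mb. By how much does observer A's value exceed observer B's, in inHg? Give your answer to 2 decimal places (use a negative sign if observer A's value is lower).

observer B: 1026.99 mb = 30.3270 inHg.
Difference: 30.9500 − 30.3270 = 0.62 inHg.

0.62 inHg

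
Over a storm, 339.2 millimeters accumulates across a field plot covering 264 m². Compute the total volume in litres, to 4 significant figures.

89550 litres

1 mm over 1 m² is 1 L, so volume = 339.2 × 264 = 89548.8 L ≈ 89550 L.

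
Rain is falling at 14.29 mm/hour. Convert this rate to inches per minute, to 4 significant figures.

0.009377 in/minute

14.29 mm/hour × 0.0393701 in/mm × 0.0166667 hour/minute = 0.009377 in/minute.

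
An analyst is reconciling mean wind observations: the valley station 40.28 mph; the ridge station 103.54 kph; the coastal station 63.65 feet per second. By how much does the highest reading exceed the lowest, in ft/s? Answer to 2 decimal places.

35.28 ft/s

the valley station: 40.28 mph = 59.0773 ft/s.
the ridge station: 103.54 km/h = 94.3606 ft/s.
Spread: 94.3606 − 59.0773 = 35.28 ft/s.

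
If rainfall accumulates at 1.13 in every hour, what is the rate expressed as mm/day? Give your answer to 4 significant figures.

1.13 in/hour × 25.4 mm/in × 24 hour/day = 688.8 mm/day.

688.8 mm/day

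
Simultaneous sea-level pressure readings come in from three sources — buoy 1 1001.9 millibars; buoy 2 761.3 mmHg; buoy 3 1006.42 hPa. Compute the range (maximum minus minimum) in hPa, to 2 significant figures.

buoy 1: 1001.9 mb = 1001.90 hPa.
buoy 2: 761.3 mmHg = 1014.98 hPa.
Spread: 1014.98 − 1001.90 = 13 hPa.

13 hPa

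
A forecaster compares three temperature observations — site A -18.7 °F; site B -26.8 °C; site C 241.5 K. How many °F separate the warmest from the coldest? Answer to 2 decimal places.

site A: -18.7 °F = -28.167 °C.
site C: 241.5 K = -31.650 °C.
Spread: (-26.800) − (-31.650) = 4.850 °C = 8.73 °F.

8.73 °F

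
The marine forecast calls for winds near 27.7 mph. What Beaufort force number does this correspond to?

Beaufort force 6

27.7 mph = 12.4 m/s, which is Beaufort 6 (strong breeze, 10.8–13.8 m/s).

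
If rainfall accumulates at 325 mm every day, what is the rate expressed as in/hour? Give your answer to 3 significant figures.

325 mm/day × 0.0393701 in/mm × 0.0416667 day/hour = 0.533 in/hour.

0.533 in/hour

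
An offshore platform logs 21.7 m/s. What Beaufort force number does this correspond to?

21.7 m/s lies in the Beaufort 9 band (strong gale, 20.8–24.4 m/s).

Beaufort force 9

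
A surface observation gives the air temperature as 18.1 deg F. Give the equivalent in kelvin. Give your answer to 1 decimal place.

265.4 K

First to °C: -7.72 °C.
Then to K: 265.4 K.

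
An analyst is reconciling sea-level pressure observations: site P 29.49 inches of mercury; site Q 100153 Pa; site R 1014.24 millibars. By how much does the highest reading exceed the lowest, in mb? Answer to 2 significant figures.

16 mb

site P: 29.49 inHg = 998.65 mb.
site Q: 100153 Pa = 1001.53 mb.
Spread: 1014.24 − 998.65 = 16 mb.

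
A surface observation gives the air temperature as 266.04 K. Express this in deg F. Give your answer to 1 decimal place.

19.2 °F

First to °C: -7.11 °C.
Then to °F: 19.2 °F.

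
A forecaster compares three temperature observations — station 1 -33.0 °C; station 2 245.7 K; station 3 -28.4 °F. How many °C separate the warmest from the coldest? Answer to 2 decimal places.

station 2: 245.7 K = -27.450 °C.
station 3: -28.4 °F = -33.556 °C.
Spread: (-27.450) − (-33.556) = 6.106 °C.

6.11 °C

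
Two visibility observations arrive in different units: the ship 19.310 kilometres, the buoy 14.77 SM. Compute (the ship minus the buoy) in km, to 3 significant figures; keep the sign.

-4.46 km

the buoy: 14.77 SM = 23.7700 km.
Difference: 19.3100 − 23.7700 = -4.46 km.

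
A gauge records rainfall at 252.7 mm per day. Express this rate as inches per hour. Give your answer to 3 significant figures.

252.7 mm/day × 0.0393701 in/mm × 0.0416667 day/hour = 0.415 in/hour.

0.415 in/hour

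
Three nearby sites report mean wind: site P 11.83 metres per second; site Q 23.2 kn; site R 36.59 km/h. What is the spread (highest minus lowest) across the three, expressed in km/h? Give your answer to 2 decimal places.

6.38 km/h

site P: 11.83 m/s = 42.5880 km/h.
site Q: 23.2 kt = 42.9664 km/h.
Spread: 42.9664 − 36.5900 = 6.38 km/h.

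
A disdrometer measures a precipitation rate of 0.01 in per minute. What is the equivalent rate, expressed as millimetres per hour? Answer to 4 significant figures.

15.24 mm/hour

0.01 in/minute × 25.4 mm/in × 60 minute/hour = 15.24 mm/hour.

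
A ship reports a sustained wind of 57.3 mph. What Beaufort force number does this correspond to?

57.3 mph = 25.6 m/s, which is Beaufort 10 (storm, 24.5–28.4 m/s).

Beaufort force 10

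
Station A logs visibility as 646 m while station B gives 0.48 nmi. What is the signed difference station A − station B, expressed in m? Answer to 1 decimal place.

-243.0 m

station B: 0.48 nmi = 888.960 m.
Difference: 646.000 − 888.960 = -243.0 m.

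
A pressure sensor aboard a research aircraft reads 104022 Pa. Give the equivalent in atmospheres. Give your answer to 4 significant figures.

1 Pa = 9.86923e-06 atm, so 104022 × 9.86923e-06 = 1.027 atm.

1.027 atm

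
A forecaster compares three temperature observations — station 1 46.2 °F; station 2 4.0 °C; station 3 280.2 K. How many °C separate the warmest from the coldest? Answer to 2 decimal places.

station 1: 46.2 °F = 7.889 °C.
station 3: 280.2 K = 7.050 °C.
Spread: 7.889 − 4.000 = 3.889 °C.

3.89 °C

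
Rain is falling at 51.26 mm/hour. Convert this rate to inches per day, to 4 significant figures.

48.43 in/day

51.26 mm/hour × 0.0393701 in/mm × 24 hour/day = 48.43 in/day.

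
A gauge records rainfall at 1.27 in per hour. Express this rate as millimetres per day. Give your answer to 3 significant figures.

774 mm/day

1.27 in/hour × 25.4 mm/in × 24 hour/day = 774 mm/day.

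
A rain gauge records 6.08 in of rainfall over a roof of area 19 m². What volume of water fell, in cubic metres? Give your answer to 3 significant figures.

Depth: 6.08 in × 25.4 = 154.432 mm.
1 mm over 1 m² is 1 L, so volume = 154.432 × 19 = 2934.208 L = 2.93 m³.

2.93 cubic metres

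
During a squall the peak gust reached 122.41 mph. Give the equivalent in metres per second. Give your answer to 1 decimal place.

1 mph = 0.44704 m/s, so 122.41 × 0.44704 = 54.7 m/s.

54.7 m/s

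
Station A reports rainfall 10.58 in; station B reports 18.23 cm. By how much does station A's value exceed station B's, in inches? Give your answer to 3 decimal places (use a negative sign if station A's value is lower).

station B: 18.23 cm = 7.17717 in.
Difference: 10.58000 − 7.17717 = 3.403 in.

3.403 in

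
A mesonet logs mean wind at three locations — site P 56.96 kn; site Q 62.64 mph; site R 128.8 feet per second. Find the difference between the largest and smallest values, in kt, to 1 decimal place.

site Q: 62.64 mph = 54.433 kt.
site R: 128.8 ft/s = 76.312 kt.
Spread: 76.312 − 54.433 = 21.9 kt.

21.9 kt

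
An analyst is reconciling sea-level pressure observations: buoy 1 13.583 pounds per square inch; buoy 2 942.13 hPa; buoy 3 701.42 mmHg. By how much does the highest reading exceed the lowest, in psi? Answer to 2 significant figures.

0.10 psi

buoy 2: 942.13 hPa = 13.6644 psi.
buoy 3: 701.42 mmHg = 13.5632 psi.
Spread: 13.6644 − 13.5632 = 0.10 psi.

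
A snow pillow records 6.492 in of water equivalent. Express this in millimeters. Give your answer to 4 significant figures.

164.9 mm

1 in = 25.4 mm, so 6.492 × 25.4 = 164.9 mm.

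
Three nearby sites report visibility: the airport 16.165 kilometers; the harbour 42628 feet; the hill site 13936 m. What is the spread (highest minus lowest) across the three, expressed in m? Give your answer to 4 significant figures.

the airport: 16.165 km = 16165.00 m.
the harbour: 42628 ft = 12993.01 m.
Spread: 16165.00 − 12993.01 = 3172 m.

3172 m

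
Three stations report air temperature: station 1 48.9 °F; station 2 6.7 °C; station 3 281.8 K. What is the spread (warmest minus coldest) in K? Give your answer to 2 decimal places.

2.69 K

station 1: 48.9 °F = 9.389 °C.
station 3: 281.8 K = 8.650 °C.
Spread: 9.389 − 6.700 = 2.689 °C.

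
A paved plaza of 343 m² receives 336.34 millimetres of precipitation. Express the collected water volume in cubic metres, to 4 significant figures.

1 mm over 1 m² is 1 L, so volume = 336.34 × 343 = 115364.62 L = 115.4 m³.

115.4 cubic metres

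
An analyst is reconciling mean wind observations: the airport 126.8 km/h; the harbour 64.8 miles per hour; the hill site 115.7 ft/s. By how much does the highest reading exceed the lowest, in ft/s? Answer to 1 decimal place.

20.7 ft/s

the airport: 126.8 km/h = 115.558 ft/s.
the harbour: 64.8 mph = 95.040 ft/s.
Spread: 115.700 − 95.040 = 20.7 ft/s.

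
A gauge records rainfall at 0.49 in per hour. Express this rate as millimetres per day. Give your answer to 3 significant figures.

0.49 in/hour × 25.4 mm/in × 24 hour/day = 299 mm/day.

299 mm/day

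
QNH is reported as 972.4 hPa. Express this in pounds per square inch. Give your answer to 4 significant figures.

1 hPa = 0.0145038 psi, so 972.4 × 0.0145038 = 14.10 psi.

14.10 psi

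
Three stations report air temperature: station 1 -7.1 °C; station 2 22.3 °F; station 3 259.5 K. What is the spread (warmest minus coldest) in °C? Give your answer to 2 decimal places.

station 2: 22.3 °F = -5.389 °C.
station 3: 259.5 K = -13.650 °C.
Spread: (-5.389) − (-13.650) = 8.261 °C.

8.26 °C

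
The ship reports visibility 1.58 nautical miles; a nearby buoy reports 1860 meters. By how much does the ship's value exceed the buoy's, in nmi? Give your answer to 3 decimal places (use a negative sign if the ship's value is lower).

the buoy: 1860 m = 1.00432 nmi.
Difference: 1.58000 − 1.00432 = 0.576 nmi.

0.576 nmi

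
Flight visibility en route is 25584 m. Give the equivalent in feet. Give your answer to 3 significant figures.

83900 ft

1 m = 3.28084 ft, so 25584 × 3.28084 = 83900 ft.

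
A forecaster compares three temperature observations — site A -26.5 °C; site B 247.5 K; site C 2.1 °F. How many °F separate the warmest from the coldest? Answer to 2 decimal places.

17.80 °F

site B: 247.5 K = -25.650 °C.
site C: 2.1 °F = -16.611 °C.
Spread: (-16.611) − (-26.500) = 9.889 °C = 17.80 °F.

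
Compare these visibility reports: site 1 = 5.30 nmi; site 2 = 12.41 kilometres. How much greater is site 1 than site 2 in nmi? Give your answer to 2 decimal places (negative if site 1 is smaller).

-1.40 nmi

site 2: 12.41 km = 6.7009 nmi.
Difference: 5.3000 − 6.7009 = -1.40 nmi.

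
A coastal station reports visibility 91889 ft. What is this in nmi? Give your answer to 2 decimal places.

1 ft = 0.000164579 nmi, so 91889 × 0.000164579 = 15.12 nmi.

15.12 nmi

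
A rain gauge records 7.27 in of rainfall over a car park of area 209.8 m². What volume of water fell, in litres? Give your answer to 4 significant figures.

Depth: 7.27 in × 25.4 = 184.658 mm.
1 mm over 1 m² is 1 L, so volume = 184.658 × 209.8 = 38741.248 L ≈ 38740 L.

38740 litres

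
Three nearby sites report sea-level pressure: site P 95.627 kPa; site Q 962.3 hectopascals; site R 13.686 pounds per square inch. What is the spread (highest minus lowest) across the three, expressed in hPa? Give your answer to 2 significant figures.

site P: 95.627 kPa = 956.27 hPa.
site R: 13.686 psi = 943.62 hPa.
Spread: 962.30 − 943.62 = 19 hPa.

19 hPa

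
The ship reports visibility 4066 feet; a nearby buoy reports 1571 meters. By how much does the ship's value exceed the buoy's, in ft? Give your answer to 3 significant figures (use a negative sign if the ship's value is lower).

-1090 ft

the buoy: 1571 m = 5154.20 ft.
Difference: 4066.00 − 5154.20 = -1090 ft.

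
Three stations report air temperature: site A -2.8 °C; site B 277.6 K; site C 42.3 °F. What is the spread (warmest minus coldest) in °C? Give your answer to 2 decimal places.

site B: 277.6 K = 4.450 °C.
site C: 42.3 °F = 5.722 °C.
Spread: 5.722 − (-2.800) = 8.522 °C.

8.52 °C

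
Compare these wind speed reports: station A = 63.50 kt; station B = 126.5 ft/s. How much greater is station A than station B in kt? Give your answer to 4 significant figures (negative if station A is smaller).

-11.45 kt

station B: 126.5 ft/s = 74.9492 kt.
Difference: 63.5000 − 74.9492 = -11.45 kt.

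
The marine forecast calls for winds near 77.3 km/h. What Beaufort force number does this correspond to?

77.3 km/h = 21.5 m/s, which is Beaufort 9 (strong gale, 20.8–24.4 m/s).

Beaufort force 9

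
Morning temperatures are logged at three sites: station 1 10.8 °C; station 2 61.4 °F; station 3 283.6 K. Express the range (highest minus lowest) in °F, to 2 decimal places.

10.59 °F

station 2: 61.4 °F = 16.333 °C.
station 3: 283.6 K = 10.450 °C.
Spread: 16.333 − 10.450 = 5.883 °C = 10.59 °F.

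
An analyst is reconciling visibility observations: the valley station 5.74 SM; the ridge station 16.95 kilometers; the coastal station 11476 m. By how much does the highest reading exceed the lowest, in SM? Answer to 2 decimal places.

4.79 SM

the ridge station: 16.95 km = 10.5322 SM.
the coastal station: 11476 m = 7.1309 SM.
Spread: 10.5322 − 5.7400 = 4.79 SM.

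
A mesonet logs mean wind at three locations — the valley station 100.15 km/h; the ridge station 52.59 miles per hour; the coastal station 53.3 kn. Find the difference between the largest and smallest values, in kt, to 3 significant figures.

8.38 kt

the valley station: 100.15 km/h = 54.0767 kt.
the ridge station: 52.59 mph = 45.6995 kt.
Spread: 54.0767 − 45.6995 = 8.38 kt.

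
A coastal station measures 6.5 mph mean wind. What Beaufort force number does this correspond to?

6.5 mph = 2.9 m/s, which is Beaufort 2 (light breeze, 1.6–3.3 m/s).

Beaufort force 2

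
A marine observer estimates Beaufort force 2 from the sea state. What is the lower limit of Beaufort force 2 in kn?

4 kt

Beaufort 2 (light breeze) spans 4–6 knots.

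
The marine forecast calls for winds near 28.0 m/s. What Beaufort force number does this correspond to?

28.0 m/s lies in the Beaufort 10 band (storm, 24.5–28.4 m/s).

Beaufort force 10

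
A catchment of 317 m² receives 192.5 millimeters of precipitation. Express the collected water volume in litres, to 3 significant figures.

1 mm over 1 m² is 1 L, so volume = 192.5 × 317 = 61022.5 L ≈ 61000 L.

61000 litres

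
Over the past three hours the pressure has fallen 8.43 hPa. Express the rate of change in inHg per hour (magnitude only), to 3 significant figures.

0.0830 inHg per hour

8.43 hPa / 3 h × 0.02953 inHg/hPa = 0.0830 inHg/h.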